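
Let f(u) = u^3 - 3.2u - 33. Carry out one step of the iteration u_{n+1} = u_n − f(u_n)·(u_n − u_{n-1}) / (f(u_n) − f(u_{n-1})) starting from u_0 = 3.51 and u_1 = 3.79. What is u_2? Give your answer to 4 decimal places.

3.5369

f(3.51) = -0.988449, f(3.79) = 9.311939
u_2 = 3.790000 − 9.311939·(3.790000 − 3.510000) / (9.311939 − (-0.988449)) = 3.790000 − (2.607343)/(10.300388) = 3.536869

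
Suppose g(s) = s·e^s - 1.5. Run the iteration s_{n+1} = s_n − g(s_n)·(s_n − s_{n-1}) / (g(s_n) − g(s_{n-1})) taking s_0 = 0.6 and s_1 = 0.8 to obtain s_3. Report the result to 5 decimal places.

0.72543

g(0.6) = -0.4067287, g(0.8) = 0.2804327
s_2 = 0.8000000 − 0.2804327·(0.8000000 − 0.6000000) / (0.2804327 − (-0.4067287)) = 0.8000000 − (0.0560865)/(0.6871615) = 0.7183794
g(0.7183794) = -0.0265274
s_3 = 0.7183794 − (-0.0265274)·(0.7183794 − 0.8000000) / (-0.0265274 − 0.2804327) = 0.7183794 − (0.0021652)/(-0.3069602) = 0.7254330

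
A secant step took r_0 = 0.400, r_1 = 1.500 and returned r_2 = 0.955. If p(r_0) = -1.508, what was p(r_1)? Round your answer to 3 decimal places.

The secant line through (0.400, -1.508) and (1.500, p(r_1)) crosses zero at r_2 = 0.955.
So (0.400, -1.508), (1.500, p(r_1)), (0.955, 0) are collinear:
p(r_1) = -1.508 · (1.500 − 0.955) / (0.400 − 0.955) = -1.508 · (0.54500)/(-0.55500) = 1.48083

1.481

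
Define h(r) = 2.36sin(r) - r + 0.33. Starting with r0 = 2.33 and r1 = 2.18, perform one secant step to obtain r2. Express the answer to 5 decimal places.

h(2.33) = -0.2880928, h(2.18) = 0.0854453
r2 = 2.1800000 − 0.0854453·(2.1800000 − 2.3300000) / (0.0854453 − (-0.2880928)) = 2.1800000 − (-0.0128168)/(0.3735382) = 2.2143119

2.21431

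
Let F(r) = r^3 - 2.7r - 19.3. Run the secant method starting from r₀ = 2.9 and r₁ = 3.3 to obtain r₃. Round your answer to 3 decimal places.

F(2.9) = -2.74100, F(3.3) = 7.72700
r₂ = 3.30000 − 7.72700·(3.30000 − 2.90000) / (7.72700 − (-2.74100)) = 3.30000 − (3.09080)/(10.46800) = 3.00474
F(3.00474) = -0.28466
r₃ = 3.00474 − (-0.28466)·(3.00474 − 3.30000) / (-0.28466 − 7.72700) = 3.00474 − (0.08405)/(-8.01166) = 3.01523

3.015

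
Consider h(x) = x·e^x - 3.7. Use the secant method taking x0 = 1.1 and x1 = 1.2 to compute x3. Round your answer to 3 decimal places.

1.160

h(1.1) = -0.39542, h(1.2) = 0.28414
x2 = 1.20000 − 0.28414·(1.20000 − 1.10000) / (0.28414 − (-0.39542)) = 1.20000 − (0.02841)/(0.67956) = 1.15819
h(1.15819) = -0.01215
x3 = 1.15819 − (-0.01215)·(1.15819 − 1.20000) / (-0.01215 − 0.28414) = 1.15819 − (0.00051)/(-0.29629) = 1.15990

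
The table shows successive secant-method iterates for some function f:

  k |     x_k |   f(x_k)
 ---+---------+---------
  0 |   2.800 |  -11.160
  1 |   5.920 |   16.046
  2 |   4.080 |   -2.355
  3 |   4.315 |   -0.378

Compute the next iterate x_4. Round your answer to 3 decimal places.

4.360

x_4 = 4.315 − (-0.378)·(4.315 − 4.080) / (-0.378 − (-2.355))
   = 4.315 − (-0.08883)/(1.97700) = 4.35993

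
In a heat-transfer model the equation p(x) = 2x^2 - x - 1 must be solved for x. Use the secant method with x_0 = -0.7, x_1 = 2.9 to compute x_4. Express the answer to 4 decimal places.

p(-0.7) = 0.680000, p(2.9) = 12.920000
x_2 = 2.900000 − 12.920000·(2.900000 − (-0.700000)) / (12.920000 − 0.680000) = 2.900000 − (46.512000)/(12.240000) = -0.900000
p(-0.900000) = 1.520000
x_3 = -0.900000 − 1.520000·(-0.900000 − 2.900000) / (1.520000 − 12.920000) = -0.900000 − (-5.776000)/(-11.400000) = -1.406667
p(-1.406667) = 4.364089
x_4 = -1.406667 − 4.364089·(-1.406667 − (-0.900000)) / (4.364089 − 1.520000) = -1.406667 − (-2.211138)/(2.844089) = -0.629216

-0.6292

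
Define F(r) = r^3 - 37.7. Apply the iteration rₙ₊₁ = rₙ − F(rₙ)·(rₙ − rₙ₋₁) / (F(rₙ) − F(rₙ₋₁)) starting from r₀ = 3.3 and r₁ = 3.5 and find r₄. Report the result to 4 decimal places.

3.3531

F(3.3) = -1.763000, F(3.5) = 5.175000
r₂ = 3.500000 − 5.175000·(3.500000 − 3.300000) / (5.175000 − (-1.763000)) = 3.500000 − (1.035000)/(6.938000) = 3.350822
F(3.350822) = -0.076958
r₃ = 3.350822 − (-0.076958)·(3.350822 − 3.500000) / (-0.076958 − 5.175000) = 3.350822 − (0.011481)/(-5.251958) = 3.353008
F(3.353008) = -0.003279
r₄ = 3.353008 − (-0.003279)·(3.353008 − 3.350822) / (-0.003279 − (-0.076958)) = 3.353008 − (-0.000007)/(0.073680) = 3.353105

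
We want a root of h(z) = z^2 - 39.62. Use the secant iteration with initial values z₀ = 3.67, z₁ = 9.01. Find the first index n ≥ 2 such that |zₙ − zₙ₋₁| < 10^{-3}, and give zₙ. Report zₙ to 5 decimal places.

n = 6, zₙ = 6.29444

h(3.67) = -26.1511000, h(9.01) = 41.5601000
z₂ = 9.0100000 − 41.5601000·(5.3400000)/(67.7112000) = 5.7323896;  |Δ| = 3.2776104
h(5.7323896) = -6.7597096
z₃ = 5.7323896 − (-6.7597096)·(-3.2776104)/(-48.3198096) = 6.1909116;  |Δ| = 0.4585220
h(6.1909116) = -1.2926140
z₄ = 6.1909116 − (-1.2926140)·(0.4585220)/(5.4670956) = 6.2993223;  |Δ| = 0.1084107
h(6.2993223) = 0.0614616
z₅ = 6.2993223 − 0.0614616·(0.1084107)/(1.3540756) = 6.2944015;  |Δ| = 0.0049208
h(6.2944015) = -0.0005093
z₆ = 6.2944015 − (-0.0005093)·(-0.0049208)/(-0.0619709) = 6.2944420;  |Δ| = 0.0000404
|z₆ − z₅| = 0.0000404 < 10^{-3}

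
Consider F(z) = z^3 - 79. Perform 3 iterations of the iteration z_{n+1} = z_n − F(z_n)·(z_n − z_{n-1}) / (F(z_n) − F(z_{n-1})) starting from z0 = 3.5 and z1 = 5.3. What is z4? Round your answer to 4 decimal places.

F(3.5) = -36.125000, F(5.3) = 69.877000
z2 = 5.300000 − 69.877000·(5.300000 − 3.500000) / (69.877000 − (-36.125000)) = 5.300000 − (125.778600)/(106.002000) = 4.113432
F(4.113432) = -9.399412
z3 = 4.113432 − (-9.399412)·(4.113432 − 5.300000) / (-9.399412 − 69.877000) = 4.113432 − (11.153043)/(-79.276412) = 4.254117
F(4.254117) = -2.011051
z4 = 4.254117 − (-2.011051)·(4.254117 − 4.113432) / (-2.011051 − (-9.399412)) = 4.254117 − (-0.282926)/(7.388361) = 4.292411

4.2924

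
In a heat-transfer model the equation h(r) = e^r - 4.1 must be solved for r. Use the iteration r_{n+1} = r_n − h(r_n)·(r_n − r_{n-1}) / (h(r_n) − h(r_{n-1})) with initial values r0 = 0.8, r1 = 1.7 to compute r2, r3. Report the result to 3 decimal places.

1.319, 1.398

h(0.8) = -1.87446, h(1.7) = 1.37395
r2 = 1.70000 − 1.37395·(1.70000 − 0.80000) / (1.37395 − (-1.87446)) = 1.70000 − (1.23655)/(3.24841) = 1.31934
h(1.31934) = -0.35906
r3 = 1.31934 − (-0.35906)·(1.31934 − 1.70000) / (-0.35906 − 1.37395) = 1.31934 − (0.13668)/(-1.73301) = 1.39821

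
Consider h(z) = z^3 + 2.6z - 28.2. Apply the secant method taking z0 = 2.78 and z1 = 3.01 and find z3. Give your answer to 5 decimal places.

h(2.78) = 0.5129520, h(3.01) = 6.8969010
z2 = 3.0100000 − 6.8969010·(3.0100000 − 2.7800000) / (6.8969010 − 0.5129520) = 3.0100000 − (1.5862872)/(6.3839490) = 2.7615194
h(2.7615194) = 0.0392691
z3 = 2.7615194 − 0.0392691·(2.7615194 − 3.0100000) / (0.0392691 − 6.8969010) = 2.7615194 − (-0.0097576)/(-6.8576319) = 2.7600966

2.76010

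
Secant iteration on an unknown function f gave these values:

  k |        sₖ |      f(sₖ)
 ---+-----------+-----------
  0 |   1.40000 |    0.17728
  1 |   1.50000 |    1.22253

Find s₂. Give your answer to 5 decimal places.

s₂ = 1.50000 − 1.22253·(1.50000 − 1.40000) / (1.22253 − 0.17728)
   = 1.50000 − (0.1222530)/(1.0452500) = 1.3830395

1.38304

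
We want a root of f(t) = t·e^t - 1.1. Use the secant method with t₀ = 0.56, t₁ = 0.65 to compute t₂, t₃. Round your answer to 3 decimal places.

0.601, 0.602

f(0.56) = -0.11962, f(0.65) = 0.14510
t₂ = 0.65000 − 0.14510·(0.65000 − 0.56000) / (0.14510 − (-0.11962)) = 0.65000 − (0.01306)/(0.26472) = 0.60067
f(0.60067) = -0.00478
t₃ = 0.60067 − (-0.00478)·(0.60067 − 0.65000) / (-0.00478 − 0.14510) = 0.60067 − (0.00024)/(-0.14988) = 0.60224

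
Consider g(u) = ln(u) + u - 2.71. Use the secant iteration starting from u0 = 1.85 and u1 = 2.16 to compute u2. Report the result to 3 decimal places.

g(1.85) = -0.24481, g(2.16) = 0.22011
u2 = 2.16000 − 0.22011·(2.16000 − 1.85000) / (0.22011 − (-0.24481)) = 2.16000 − (0.06823)/(0.46492) = 2.01324

2.013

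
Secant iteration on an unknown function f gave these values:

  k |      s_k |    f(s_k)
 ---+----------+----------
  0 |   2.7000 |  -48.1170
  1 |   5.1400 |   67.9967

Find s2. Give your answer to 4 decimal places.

s2 = 5.1400 − 67.9967·(5.1400 − 2.7000) / (67.9967 − (-48.1170))
   = 5.1400 − (165.911948)/(116.113700) = 3.711125

3.7111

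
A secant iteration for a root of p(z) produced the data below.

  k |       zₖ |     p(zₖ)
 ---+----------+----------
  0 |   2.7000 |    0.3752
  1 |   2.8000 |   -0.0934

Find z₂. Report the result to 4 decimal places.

z₂ = 2.8000 − (-0.0934)·(2.8000 − 2.7000) / (-0.0934 − 0.3752)
   = 2.8000 − (-0.009340)/(-0.468600) = 2.780068

2.7801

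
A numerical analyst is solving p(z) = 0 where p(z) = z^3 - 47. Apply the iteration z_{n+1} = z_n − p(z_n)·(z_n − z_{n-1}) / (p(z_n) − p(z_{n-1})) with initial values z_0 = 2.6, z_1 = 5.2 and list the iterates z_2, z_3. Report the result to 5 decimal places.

p(2.6) = -29.4240000, p(5.2) = 93.6080000
z_2 = 5.2000000 − 93.6080000·(5.2000000 − 2.6000000) / (93.6080000 − (-29.4240000)) = 5.2000000 − (243.3808000)/(123.0320000) = 3.2218090
p(3.2218090) = -13.5574523
z_3 = 3.2218090 − (-13.5574523)·(3.2218090 − 5.2000000) / (-13.5574523 − 93.6080000) = 3.2218090 − (26.8192307)/(-107.1654523) = 3.4720690

3.22181, 3.47207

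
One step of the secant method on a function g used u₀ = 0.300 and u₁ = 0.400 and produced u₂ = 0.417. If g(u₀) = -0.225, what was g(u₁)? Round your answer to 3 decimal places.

-0.033

The secant line through (0.300, -0.225) and (0.400, g(u₁)) crosses zero at u₂ = 0.417.
So (0.300, -0.225), (0.400, g(u₁)), (0.417, 0) are collinear:
g(u₁) = -0.225 · (0.400 − 0.417) / (0.300 − 0.417) = -0.225 · (-0.01700)/(-0.11700) = -0.03269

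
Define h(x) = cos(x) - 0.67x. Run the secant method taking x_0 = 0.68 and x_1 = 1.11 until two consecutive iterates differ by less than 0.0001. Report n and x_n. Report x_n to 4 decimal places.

h(0.68) = 0.321973, h(1.11) = -0.299038
x_2 = 1.110000 − (-0.299038)·(0.430000)/(-0.621011) = 0.902940;  |Δ| = 0.207060
h(0.902940) = 0.014334
x_3 = 0.902940 − 0.014334·(-0.207060)/(0.313373) = 0.912411;  |Δ| = 0.009471
h(0.912411) = 0.000524
x_4 = 0.912411 − 0.000524·(0.009471)/(-0.013810) = 0.912771;  |Δ| = 0.000360
h(0.912771) = -0.000001
x_5 = 0.912771 − (-0.000001)·(0.000360)/(-0.000526) = 0.912770;  |Δ| = 0.000001
|x_5 − x_4| = 0.000001 < 0.0001

n = 5, x_n = 0.9128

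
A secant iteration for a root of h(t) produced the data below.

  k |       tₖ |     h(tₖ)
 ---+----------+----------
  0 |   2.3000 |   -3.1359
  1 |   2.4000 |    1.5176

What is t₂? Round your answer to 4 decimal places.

2.3674

t₂ = 2.4000 − 1.5176·(2.4000 − 2.3000) / (1.5176 − (-3.1359))
   = 2.4000 − (0.151760)/(4.653500) = 2.367388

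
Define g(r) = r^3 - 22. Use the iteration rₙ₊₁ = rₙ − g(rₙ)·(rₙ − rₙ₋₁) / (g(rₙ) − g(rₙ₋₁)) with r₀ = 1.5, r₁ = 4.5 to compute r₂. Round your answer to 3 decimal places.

2.137

g(1.5) = -18.62500, g(4.5) = 69.12500
r₂ = 4.50000 − 69.12500·(4.50000 − 1.50000) / (69.12500 − (-18.62500)) = 4.50000 − (207.37500)/(87.75000) = 2.13675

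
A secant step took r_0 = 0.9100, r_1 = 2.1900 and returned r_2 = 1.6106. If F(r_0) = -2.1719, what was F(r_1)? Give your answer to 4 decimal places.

1.7962

The secant line through (0.9100, -2.1719) and (2.1900, F(r_1)) crosses zero at r_2 = 1.6106.
So (0.9100, -2.1719), (2.1900, F(r_1)), (1.6106, 0) are collinear:
F(r_1) = -2.1719 · (2.1900 − 1.6106) / (0.9100 − 1.6106) = -2.1719 · (0.579400)/(-0.700600) = 1.796173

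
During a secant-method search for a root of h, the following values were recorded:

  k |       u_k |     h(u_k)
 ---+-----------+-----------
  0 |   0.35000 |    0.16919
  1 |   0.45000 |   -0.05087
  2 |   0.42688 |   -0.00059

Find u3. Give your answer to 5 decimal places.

u3 = 0.42688 − (-0.00059)·(0.42688 − 0.45000) / (-0.00059 − (-0.05087))
   = 0.42688 − (0.0000136)/(0.0502800) = 0.4266087

0.42661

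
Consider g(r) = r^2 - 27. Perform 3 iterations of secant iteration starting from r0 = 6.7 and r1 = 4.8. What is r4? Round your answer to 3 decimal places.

g(6.7) = 17.89000, g(4.8) = -3.96000
r2 = 4.80000 − (-3.96000)·(4.80000 − 6.70000) / (-3.96000 − 17.89000) = 4.80000 − (7.52400)/(-21.85000) = 5.14435
g(5.14435) = -0.53569
r3 = 5.14435 − (-0.53569)·(5.14435 − 4.80000) / (-0.53569 − (-3.96000)) = 5.14435 − (-0.18446)/(3.42431) = 5.19822
g(5.19822) = 0.02145
r4 = 5.19822 − 0.02145·(5.19822 − 5.14435) / (0.02145 − (-0.53569)) = 5.19822 − (0.00116)/(0.55714) = 5.19614

5.196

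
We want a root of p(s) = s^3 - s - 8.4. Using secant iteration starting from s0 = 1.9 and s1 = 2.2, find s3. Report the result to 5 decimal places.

2.19644

p(1.9) = -3.4410000, p(2.2) = 0.0480000
s2 = 2.2000000 − 0.0480000·(2.2000000 − 1.9000000) / (0.0480000 − (-3.4410000)) = 2.2000000 − (0.0144000)/(3.4890000) = 2.1958727
p(2.1958727) = -0.0076882
s3 = 2.1958727 − (-0.0076882)·(2.1958727 − 2.2000000) / (-0.0076882 − 0.0480000) = 2.1958727 − (0.0000317)/(-0.0556882) = 2.1964425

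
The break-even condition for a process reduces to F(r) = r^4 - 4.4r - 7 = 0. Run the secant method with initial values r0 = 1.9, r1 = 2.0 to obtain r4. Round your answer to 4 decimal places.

1.9927

F(1.9) = -2.327900, F(2.0) = 0.200000
r2 = 2.000000 − 0.200000·(2.000000 − 1.900000) / (0.200000 − (-2.327900)) = 2.000000 − (0.020000)/(2.527900) = 1.992088
F(1.992088) = -0.016865
r3 = 1.992088 − (-0.016865)·(1.992088 − 2.000000) / (-0.016865 − 0.200000) = 1.992088 − (0.000133)/(-0.216865) = 1.992704
F(1.992704) = -0.000107
r4 = 1.992704 − (-0.000107)·(1.992704 − 1.992088) / (-0.000107 − (-0.016865)) = 1.992704 − (0.000000)/(0.016758) = 1.992707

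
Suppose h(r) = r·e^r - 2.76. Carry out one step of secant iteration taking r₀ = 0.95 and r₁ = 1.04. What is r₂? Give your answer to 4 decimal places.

1.0062

h(0.95) = -0.303576, h(1.04) = 0.182386
r₂ = 1.040000 − 0.182386·(1.040000 − 0.950000) / (0.182386 − (-0.303576)) = 1.040000 − (0.016415)/(0.485962) = 1.006222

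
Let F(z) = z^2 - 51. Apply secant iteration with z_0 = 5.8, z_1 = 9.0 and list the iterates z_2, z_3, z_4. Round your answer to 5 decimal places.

F(5.8) = -17.3600000, F(9.0) = 30.0000000
z_2 = 9.0000000 − 30.0000000·(9.0000000 − 5.8000000) / (30.0000000 − (-17.3600000)) = 9.0000000 − (96.0000000)/(47.3600000) = 6.9729730
F(6.9729730) = -2.3776479
z_3 = 6.9729730 − (-2.3776479)·(6.9729730 − 9.0000000) / (-2.3776479 − 30.0000000) = 6.9729730 − (4.8195566)/(-32.3776479) = 7.1218274
F(7.1218274) = -0.2795743
z_4 = 7.1218274 − (-0.2795743)·(7.1218274 − 6.9729730) / (-0.2795743 − (-2.3776479)) = 7.1218274 − (-0.0416159)/(2.0980736) = 7.1416627

6.97297, 7.12183, 7.14166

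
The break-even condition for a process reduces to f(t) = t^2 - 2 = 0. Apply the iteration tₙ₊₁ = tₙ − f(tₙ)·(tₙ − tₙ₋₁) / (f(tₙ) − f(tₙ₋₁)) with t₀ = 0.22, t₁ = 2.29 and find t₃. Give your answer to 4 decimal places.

f(0.22) = -1.951600, f(2.29) = 3.244100
t₂ = 2.290000 − 3.244100·(2.290000 − 0.220000) / (3.244100 − (-1.951600)) = 2.290000 − (6.715287)/(5.195700) = 0.997530
f(0.997530) = -1.004934
t₃ = 0.997530 − (-1.004934)·(0.997530 − 2.290000) / (-1.004934 − 3.244100) = 0.997530 − (1.298847)/(-4.249034) = 1.303210

1.3032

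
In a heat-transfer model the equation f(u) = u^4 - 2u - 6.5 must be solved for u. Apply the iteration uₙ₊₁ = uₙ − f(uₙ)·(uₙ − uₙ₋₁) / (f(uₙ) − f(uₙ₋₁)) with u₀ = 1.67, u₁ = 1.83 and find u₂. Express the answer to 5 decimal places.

f(1.67) = -2.0620368, f(1.83) = 1.0551312
u₂ = 1.8300000 − 1.0551312·(1.8300000 − 1.6700000) / (1.0551312 − (-2.0620368)) = 1.8300000 − (0.1688210)/(3.1171680) = 1.7758415

1.77584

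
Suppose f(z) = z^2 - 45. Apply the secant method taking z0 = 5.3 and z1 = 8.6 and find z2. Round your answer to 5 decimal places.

6.51655

f(5.3) = -16.9100000, f(8.6) = 28.9600000
z2 = 8.6000000 − 28.9600000·(8.6000000 − 5.3000000) / (28.9600000 − (-16.9100000)) = 8.6000000 − (95.5680000)/(45.8700000) = 6.5165468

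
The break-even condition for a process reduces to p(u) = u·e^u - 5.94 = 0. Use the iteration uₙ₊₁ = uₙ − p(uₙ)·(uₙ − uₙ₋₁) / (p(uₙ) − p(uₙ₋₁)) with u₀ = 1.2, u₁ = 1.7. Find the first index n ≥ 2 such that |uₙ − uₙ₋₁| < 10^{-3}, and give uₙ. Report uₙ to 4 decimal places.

p(1.2) = -1.955860, p(1.7) = 3.365711
u₂ = 1.700000 − 3.365711·(0.500000)/(5.321570) = 1.383767;  |Δ| = 0.316233
p(1.383767) = -0.418902
u₃ = 1.383767 − (-0.418902)·(-0.316233)/(-3.784613) = 1.418770;  |Δ| = 0.035002
p(1.418770) = -0.077597
u₄ = 1.418770 − (-0.077597)·(0.035002)/(0.341305) = 1.426728;  |Δ| = 0.007958
p(1.426728) = 0.002387
u₅ = 1.426728 − 0.002387·(0.007958)/(0.079984) = 1.426490;  |Δ| = 0.000237
|u₅ − u₄| = 0.000237 < 10^{-3}

n = 5, uₙ = 1.4265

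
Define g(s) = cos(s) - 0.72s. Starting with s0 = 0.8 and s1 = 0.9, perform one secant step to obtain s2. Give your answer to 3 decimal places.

g(0.8) = 0.12071, g(0.9) = -0.02639
s2 = 0.90000 − (-0.02639)·(0.90000 − 0.80000) / (-0.02639 − 0.12071) = 0.90000 − (-0.00264)/(-0.14710) = 0.88206

0.882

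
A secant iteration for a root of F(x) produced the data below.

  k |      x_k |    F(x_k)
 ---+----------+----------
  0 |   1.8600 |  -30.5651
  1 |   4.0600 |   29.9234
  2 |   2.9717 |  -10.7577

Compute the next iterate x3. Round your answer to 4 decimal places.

x3 = 2.9717 − (-10.7577)·(2.9717 − 4.0600) / (-10.7577 − 29.9234)
   = 2.9717 − (11.707605)/(-40.681100) = 3.259490

3.2595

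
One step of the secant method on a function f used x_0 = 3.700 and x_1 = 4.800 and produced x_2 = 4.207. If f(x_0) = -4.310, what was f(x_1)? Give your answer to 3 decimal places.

The secant line through (3.700, -4.310) and (4.800, f(x_1)) crosses zero at x_2 = 4.207.
So (3.700, -4.310), (4.800, f(x_1)), (4.207, 0) are collinear:
f(x_1) = -4.310 · (4.800 − 4.207) / (3.700 − 4.207) = -4.310 · (0.59300)/(-0.50700) = 5.04108

5.041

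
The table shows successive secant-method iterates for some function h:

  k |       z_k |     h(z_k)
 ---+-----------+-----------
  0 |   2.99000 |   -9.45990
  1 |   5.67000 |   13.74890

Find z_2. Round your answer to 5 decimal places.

z_2 = 5.67000 − 13.74890·(5.67000 − 2.99000) / (13.74890 − (-9.45990))
   = 5.67000 − (36.8470520)/(23.2088000) = 4.0823672

4.08237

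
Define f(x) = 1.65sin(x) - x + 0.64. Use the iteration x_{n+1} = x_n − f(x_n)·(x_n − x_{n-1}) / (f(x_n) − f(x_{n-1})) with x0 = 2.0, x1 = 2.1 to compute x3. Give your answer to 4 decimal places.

2.0804

f(2.0) = 0.140341, f(2.1) = -0.035705
x2 = 2.100000 − (-0.035705)·(2.100000 − 2.000000) / (-0.035705 − 0.140341) = 2.100000 − (-0.003570)/(-0.176045) = 2.079719
f(2.079719) = 0.001177
x3 = 2.079719 − 0.001177·(2.079719 − 2.100000) / (0.001177 − (-0.035705)) = 2.079719 − (-0.000024)/(0.036882) = 2.080366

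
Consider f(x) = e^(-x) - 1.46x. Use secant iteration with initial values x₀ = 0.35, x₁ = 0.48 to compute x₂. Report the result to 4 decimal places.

0.4413

f(0.35) = 0.193688, f(0.48) = -0.082017
x₂ = 0.480000 − (-0.082017)·(0.480000 − 0.350000) / (-0.082017 − 0.193688) = 0.480000 − (-0.010662)/(-0.275705) = 0.441328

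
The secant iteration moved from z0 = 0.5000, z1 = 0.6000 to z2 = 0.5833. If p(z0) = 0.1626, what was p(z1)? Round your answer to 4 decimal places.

The secant line through (0.5000, 0.1626) and (0.6000, p(z1)) crosses zero at z2 = 0.5833.
So (0.5000, 0.1626), (0.6000, p(z1)), (0.5833, 0) are collinear:
p(z1) = 0.1626 · (0.6000 − 0.5833) / (0.5000 − 0.5833) = 0.1626 · (0.016700)/(-0.083300) = -0.032598

-0.0326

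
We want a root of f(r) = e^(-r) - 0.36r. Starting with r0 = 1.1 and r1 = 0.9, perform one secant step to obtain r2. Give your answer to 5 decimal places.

1.01334

f(1.1) = -0.0631289, f(0.9) = 0.0825697
r2 = 0.9000000 − 0.0825697·(0.9000000 − 1.1000000) / (0.0825697 − (-0.0631289)) = 0.9000000 − (-0.0165139)/(0.1456986) = 1.0133431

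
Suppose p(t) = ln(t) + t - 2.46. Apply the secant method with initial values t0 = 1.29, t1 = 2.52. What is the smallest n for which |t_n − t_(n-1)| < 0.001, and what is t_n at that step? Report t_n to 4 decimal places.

p(1.29) = -0.915358, p(2.52) = 0.984259
t2 = 2.520000 − 0.984259·(1.230000)/(1.899617) = 1.882693;  |Δ| = 0.637307
p(1.882693) = 0.055397
t3 = 1.882693 − 0.055397·(-0.637307)/(-0.928862) = 1.844685;  |Δ| = 0.038008
p(1.844685) = -0.003007
t4 = 1.844685 − (-0.003007)·(-0.038008)/(-0.058403) = 1.846642;  |Δ| = 0.001957
p(1.846642) = 0.000010
t5 = 1.846642 − 0.000010·(0.001957)/(0.003017) = 1.846635;  |Δ| = 0.000007
|t5 − t4| = 0.000007 < 0.001

n = 5, t_n = 1.8466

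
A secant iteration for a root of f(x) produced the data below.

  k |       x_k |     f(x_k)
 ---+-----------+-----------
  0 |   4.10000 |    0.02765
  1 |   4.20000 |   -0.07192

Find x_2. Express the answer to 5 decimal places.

4.12777

x_2 = 4.20000 − (-0.07192)·(4.20000 − 4.10000) / (-0.07192 − 0.02765)
   = 4.20000 − (-0.0071920)/(-0.0995700) = 4.1277694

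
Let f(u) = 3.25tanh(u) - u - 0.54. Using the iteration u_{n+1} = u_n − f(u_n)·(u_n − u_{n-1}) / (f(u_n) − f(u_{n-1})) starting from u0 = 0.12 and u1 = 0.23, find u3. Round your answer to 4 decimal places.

f(0.12) = -0.271861, f(0.23) = -0.035408
u2 = 0.230000 − (-0.035408)·(0.230000 − 0.120000) / (-0.035408 − (-0.271861)) = 0.230000 − (-0.003895)/(0.236453) = 0.246472
f(0.246472) = -0.001274
u3 = 0.246472 − (-0.001274)·(0.246472 − 0.230000) / (-0.001274 − (-0.035408)) = 0.246472 − (-0.000021)/(0.034134) = 0.247087

0.2471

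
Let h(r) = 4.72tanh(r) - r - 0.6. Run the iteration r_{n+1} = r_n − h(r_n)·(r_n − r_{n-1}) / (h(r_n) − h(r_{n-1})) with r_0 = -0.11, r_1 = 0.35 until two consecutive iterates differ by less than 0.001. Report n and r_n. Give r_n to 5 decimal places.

h(-0.11) = -1.0071160, h(0.35) = 0.6376926
r_2 = 0.3500000 − 0.6376926·(0.4600000)/(1.6448085) = 0.1716579;  |Δ| = 0.1783421
h(0.1716579) = 0.0307020
r_3 = 0.1716579 − 0.0307020·(-0.1783421)/(-0.6069906) = 0.1626373;  |Δ| = 0.0090207
h(0.1626373) = -0.0016869
r_4 = 0.1626373 − (-0.0016869)·(-0.0090207)/(-0.0323889) = 0.1631071;  |Δ| = 0.0004698
|r_4 − r_3| = 0.0004698 < 0.001

n = 4, r_n = 0.16311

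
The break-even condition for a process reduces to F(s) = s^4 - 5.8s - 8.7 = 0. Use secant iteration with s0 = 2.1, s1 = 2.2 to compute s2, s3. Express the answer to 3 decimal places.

F(2.1) = -1.43190, F(2.2) = 1.96560
s2 = 2.20000 − 1.96560·(2.20000 − 2.10000) / (1.96560 − (-1.43190)) = 2.20000 − (0.19656)/(3.39750) = 2.14215
F(2.14215) = -0.06747
s3 = 2.14215 − (-0.06747)·(2.14215 − 2.20000) / (-0.06747 − 1.96560) = 2.14215 − (0.00390)/(-2.03307) = 2.14407

2.142, 2.144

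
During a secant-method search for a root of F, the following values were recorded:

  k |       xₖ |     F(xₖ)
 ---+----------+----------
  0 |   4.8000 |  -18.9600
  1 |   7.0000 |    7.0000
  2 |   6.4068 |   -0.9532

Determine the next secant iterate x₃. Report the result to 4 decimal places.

6.4779

x₃ = 6.4068 − (-0.9532)·(6.4068 − 7.0000) / (-0.9532 − 7.0000)
   = 6.4068 − (0.565438)/(-7.953200) = 6.477896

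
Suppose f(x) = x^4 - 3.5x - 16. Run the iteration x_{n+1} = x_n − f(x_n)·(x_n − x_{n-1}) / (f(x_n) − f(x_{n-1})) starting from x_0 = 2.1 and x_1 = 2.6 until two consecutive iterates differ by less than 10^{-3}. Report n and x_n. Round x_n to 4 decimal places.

f(2.1) = -3.901900, f(2.6) = 20.597600
x_2 = 2.600000 − 20.597600·(0.500000)/(24.499500) = 2.179632;  |Δ| = 0.420368
f(2.179632) = -1.058644
x_3 = 2.179632 − (-1.058644)·(-0.420368)/(-21.656244) = 2.200181;  |Δ| = 0.020549
f(2.200181) = -0.267304
x_4 = 2.200181 − (-0.267304)·(0.020549)/(0.791339) = 2.207123;  |Δ| = 0.006941
f(2.207123) = 0.005520
x_5 = 2.207123 − 0.005520·(0.006941)/(0.272824) = 2.206982;  |Δ| = 0.000140
|x_5 − x_4| = 0.000140 < 10^{-3}

n = 5, x_n = 2.2070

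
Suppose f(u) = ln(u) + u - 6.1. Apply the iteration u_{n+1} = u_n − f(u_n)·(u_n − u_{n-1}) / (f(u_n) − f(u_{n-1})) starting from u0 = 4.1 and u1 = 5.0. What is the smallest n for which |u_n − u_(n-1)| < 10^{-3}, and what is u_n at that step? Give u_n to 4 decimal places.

n = 4, u_n = 4.5786

f(4.1) = -0.589013, f(5.0) = 0.509438
u2 = 5.000000 − 0.509438·(0.900000)/(1.098451) = 4.582599;  |Δ| = 0.417401
f(4.582599) = 0.004866
u3 = 4.582599 − 0.004866·(-0.417401)/(-0.504572) = 4.578574;  |Δ| = 0.004025
f(4.578574) = -0.000038
u4 = 4.578574 − (-0.000038)·(-0.004025)/(-0.004904) = 4.578606;  |Δ| = 0.000031
|u4 − u3| = 0.000031 < 10^{-3}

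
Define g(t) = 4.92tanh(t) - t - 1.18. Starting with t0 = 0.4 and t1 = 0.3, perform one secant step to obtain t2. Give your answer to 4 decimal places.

0.3139

g(0.4) = 0.289349, g(0.3) = -0.046742
t2 = 0.300000 − (-0.046742)·(0.300000 − 0.400000) / (-0.046742 − 0.289349) = 0.300000 − (0.004674)/(-0.336091) = 0.313908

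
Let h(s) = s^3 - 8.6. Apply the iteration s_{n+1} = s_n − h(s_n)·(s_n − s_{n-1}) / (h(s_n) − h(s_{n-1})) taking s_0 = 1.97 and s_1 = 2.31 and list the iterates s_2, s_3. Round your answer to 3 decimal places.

h(1.97) = -0.95463, h(2.31) = 3.72639
s_2 = 2.31000 − 3.72639·(2.31000 − 1.97000) / (3.72639 − (-0.95463)) = 2.31000 − (1.26697)/(4.68102) = 2.03934
h(2.03934) = -0.11860
s_3 = 2.03934 − (-0.11860)·(2.03934 − 2.31000) / (-0.11860 − 3.72639) = 2.03934 − (0.03210)/(-3.84499) = 2.04769

2.039, 2.048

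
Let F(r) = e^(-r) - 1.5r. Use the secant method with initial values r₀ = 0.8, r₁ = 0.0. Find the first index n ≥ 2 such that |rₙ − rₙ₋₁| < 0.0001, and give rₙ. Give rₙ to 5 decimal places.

F(0.8) = -0.7506710, F(0.0) = 1.0000000
r₂ = 0.0000000 − 1.0000000·(-0.8000000)/(1.7506710) = 0.4569676;  |Δ| = 0.4569676
F(0.4569676) = -0.0522506
r₃ = 0.4569676 − (-0.0522506)·(0.4569676)/(-1.0522506) = 0.4342764;  |Δ| = 0.0226912
F(0.4342764) = -0.0036815
r₄ = 0.4342764 − (-0.0036815)·(-0.0226912)/(0.0485692) = 0.4325565;  |Δ| = 0.0017200
F(0.4325565) = 0.0000135
r₅ = 0.4325565 − 0.0000135·(-0.0017200)/(0.0036950) = 0.4325628;  |Δ| = 0.0000063
|r₅ − r₄| = 0.0000063 < 0.0001

n = 5, rₙ = 0.43256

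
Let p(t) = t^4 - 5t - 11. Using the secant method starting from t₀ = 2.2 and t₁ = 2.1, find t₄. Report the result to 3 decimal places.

2.161

p(2.2) = 1.42560, p(2.1) = -2.05190
t₂ = 2.10000 − (-2.05190)·(2.10000 − 2.20000) / (-2.05190 − 1.42560) = 2.10000 − (0.20519)/(-3.47750) = 2.15901
p(2.15901) = -0.06728
t₃ = 2.15901 − (-0.06728)·(2.15901 − 2.10000) / (-0.06728 − (-2.05190)) = 2.15901 − (-0.00397)/(1.98462) = 2.16101
p(2.16101) = 0.00335
t₄ = 2.16101 − 0.00335·(2.16101 − 2.15901) / (0.00335 − (-0.06728)) = 2.16101 − (0.00001)/(0.07064) = 2.16091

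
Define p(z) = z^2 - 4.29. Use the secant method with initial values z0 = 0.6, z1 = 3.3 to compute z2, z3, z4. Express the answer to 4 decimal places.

1.6077, 1.9552, 2.0863

p(0.6) = -3.930000, p(3.3) = 6.600000
z2 = 3.300000 − 6.600000·(3.300000 − 0.600000) / (6.600000 − (-3.930000)) = 3.300000 − (17.820000)/(10.530000) = 1.607692
p(1.607692) = -1.705325
z3 = 1.607692 − (-1.705325)·(1.607692 − 3.300000) / (-1.705325 − 6.600000) = 1.607692 − (2.885935)/(-8.305325) = 1.955172
p(1.955172) = -0.467301
z4 = 1.955172 − (-0.467301)·(1.955172 − 1.607692) / (-0.467301 − (-1.705325)) = 1.955172 − (-0.162378)/(1.238025) = 2.086331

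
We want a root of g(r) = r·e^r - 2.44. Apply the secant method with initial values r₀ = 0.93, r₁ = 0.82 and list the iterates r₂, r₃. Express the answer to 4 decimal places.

g(0.93) = -0.082906, g(0.82) = -0.578190
r₂ = 0.820000 − (-0.578190)·(0.820000 − 0.930000) / (-0.578190 − (-0.082906)) = 0.820000 − (0.063601)/(-0.495284) = 0.948413
g(0.948413) = 0.008432
r₃ = 0.948413 − 0.008432·(0.948413 − 0.820000) / (0.008432 − (-0.578190)) = 0.948413 − (0.001083)/(0.586623) = 0.946567

0.9484, 0.9466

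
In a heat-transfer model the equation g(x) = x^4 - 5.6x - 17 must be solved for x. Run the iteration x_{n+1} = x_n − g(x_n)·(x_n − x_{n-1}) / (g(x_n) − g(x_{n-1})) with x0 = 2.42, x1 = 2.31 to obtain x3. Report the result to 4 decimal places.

g(2.42) = 3.745421, g(2.31) = -1.462037
x2 = 2.310000 − (-1.462037)·(2.310000 − 2.420000) / (-1.462037 − 3.745421) = 2.310000 − (0.160824)/(-5.207458) = 2.340883
g(2.340883) = -0.081450
x3 = 2.340883 − (-0.081450)·(2.340883 − 2.310000) / (-0.081450 − (-1.462037)) = 2.340883 − (-0.002515)/(1.380587) = 2.342705

2.3427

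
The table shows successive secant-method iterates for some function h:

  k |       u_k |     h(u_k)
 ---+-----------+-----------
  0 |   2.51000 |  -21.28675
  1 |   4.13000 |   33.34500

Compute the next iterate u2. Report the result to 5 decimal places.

u2 = 4.13000 − 33.34500·(4.13000 − 2.51000) / (33.34500 − (-21.28675))
   = 4.13000 − (54.0189000)/(54.6317500) = 3.1412178

3.14122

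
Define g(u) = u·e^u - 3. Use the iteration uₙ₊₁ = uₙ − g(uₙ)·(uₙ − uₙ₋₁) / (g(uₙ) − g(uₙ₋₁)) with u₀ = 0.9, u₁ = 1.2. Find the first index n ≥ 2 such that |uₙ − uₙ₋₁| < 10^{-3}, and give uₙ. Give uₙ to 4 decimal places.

g(0.9) = -0.786357, g(1.2) = 0.984140
u₂ = 1.200000 − 0.984140·(0.300000)/(1.770498) = 1.033243;  |Δ| = 0.166757
g(1.033243) = -0.096415
u₃ = 1.033243 − (-0.096415)·(-0.166757)/(-1.080555) = 1.048123;  |Δ| = 0.014879
g(1.048123) = -0.010449
u₄ = 1.048123 − (-0.010449)·(0.014879)/(0.085966) = 1.049931;  |Δ| = 0.001809
g(1.049931) = 0.000130
u₅ = 1.049931 − 0.000130·(0.001809)/(0.010579) = 1.049909;  |Δ| = 0.000022
|u₅ − u₄| = 0.000022 < 10^{-3}

n = 5, uₙ = 1.0499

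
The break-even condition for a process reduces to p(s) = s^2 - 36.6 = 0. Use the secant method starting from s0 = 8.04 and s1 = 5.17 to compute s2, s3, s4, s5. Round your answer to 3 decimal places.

p(8.04) = 28.04160, p(5.17) = -9.87110
s2 = 5.17000 − (-9.87110)·(5.17000 − 8.04000) / (-9.87110 − 28.04160) = 5.17000 − (28.33006)/(-37.91270) = 5.91724
p(5.91724) = -1.58622
s3 = 5.91724 − (-1.58622)·(5.91724 − 5.17000) / (-1.58622 − (-9.87110)) = 5.91724 − (-1.18529)/(8.28488) = 6.06031
p(6.06031) = 0.12737
s4 = 6.06031 − 0.12737·(6.06031 − 5.91724) / (0.12737 − (-1.58622)) = 6.06031 − (0.01822)/(1.71359) = 6.04968
p(6.04968) = -0.00141
s5 = 6.04968 − (-0.00141)·(6.04968 − 6.06031) / (-0.00141 − 0.12737) = 6.04968 − (0.00001)/(-0.12878) = 6.04979

5.917, 6.060, 6.050, 6.050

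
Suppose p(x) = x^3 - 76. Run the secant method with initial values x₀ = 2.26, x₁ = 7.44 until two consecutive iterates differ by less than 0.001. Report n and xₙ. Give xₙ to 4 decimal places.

n = 8, xₙ = 4.2358

p(2.26) = -64.456824, p(7.44) = 335.830784
x₂ = 7.440000 − 335.830784·(5.180000)/(400.287608) = 3.094116;  |Δ| = 4.345884
p(3.094116) = -46.378310
x₃ = 3.094116 − (-46.378310)·(-4.345884)/(-382.209094) = 3.621458;  |Δ| = 0.527342
p(3.621458) = -28.504742
x₄ = 3.621458 − (-28.504742)·(0.527342)/(17.873569) = 4.462461;  |Δ| = 0.841004
p(4.462461) = 12.863495
x₅ = 4.462461 − 12.863495·(0.841004)/(41.368237) = 4.200950;  |Δ| = 0.261511
p(4.200950) = -1.861694
x₆ = 4.200950 − (-1.861694)·(-0.261511)/(-14.725189) = 4.234013;  |Δ| = 0.033063
p(4.234013) = -0.097416
x₇ = 4.234013 − (-0.097416)·(0.033063)/(1.764279) = 4.235839;  |Δ| = 0.001826
p(4.235839) = 0.000807
x₈ = 4.235839 − 0.000807·(0.001826)/(0.098223) = 4.235824;  |Δ| = 0.000015
|x₈ − x₇| = 0.000015 < 0.001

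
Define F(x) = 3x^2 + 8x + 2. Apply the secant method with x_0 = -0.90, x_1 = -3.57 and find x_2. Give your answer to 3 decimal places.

-1.412

F(-0.90) = -2.77000, F(-3.57) = 11.67470
x_2 = -3.57000 − 11.67470·(-3.57000 − (-0.90000)) / (11.67470 − (-2.77000)) = -3.57000 − (-31.17145)/(14.44470) = -1.41201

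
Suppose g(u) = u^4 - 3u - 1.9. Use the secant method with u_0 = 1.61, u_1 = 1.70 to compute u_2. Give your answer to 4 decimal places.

1.6107

g(1.61) = -0.011018, g(1.70) = 1.352100
u_2 = 1.700000 − 1.352100·(1.700000 − 1.610000) / (1.352100 − (-0.011018)) = 1.700000 − (0.121689)/(1.363118) = 1.610727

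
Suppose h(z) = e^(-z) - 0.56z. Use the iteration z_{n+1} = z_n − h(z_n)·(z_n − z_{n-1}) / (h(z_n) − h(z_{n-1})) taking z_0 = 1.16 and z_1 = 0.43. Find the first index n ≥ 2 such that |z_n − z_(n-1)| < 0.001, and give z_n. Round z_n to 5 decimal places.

h(1.16) = -0.3361138, h(0.43) = 0.4097091
z_2 = 0.4300000 − 0.4097091·(-0.7300000)/(0.7458229) = 0.8310170;  |Δ| = 0.4010170
h(0.8310170) = -0.0297634
z_3 = 0.8310170 − (-0.0297634)·(0.4010170)/(-0.4394725) = 0.8038579;  |Δ| = 0.0271590
h(0.8038579) = -0.0025616
z_4 = 0.8038579 − (-0.0025616)·(-0.0271590)/(0.0272018) = 0.8013003;  |Δ| = 0.0025576
h(0.8013003) = 0.0000169
z_5 = 0.8013003 − 0.0000169·(-0.0025576)/(0.0025785) = 0.8013171;  |Δ| = 0.0000167
|z_5 − z_4| = 0.0000167 < 0.001

n = 5, z_n = 0.80132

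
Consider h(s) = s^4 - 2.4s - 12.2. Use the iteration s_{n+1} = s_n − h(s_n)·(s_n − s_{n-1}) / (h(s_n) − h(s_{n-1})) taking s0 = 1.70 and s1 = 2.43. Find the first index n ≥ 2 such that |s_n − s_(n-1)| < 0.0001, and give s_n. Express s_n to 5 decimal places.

n = 6, s_n = 2.03290

h(1.70) = -7.9279000, h(2.43) = 16.8358440
s2 = 2.4300000 − 16.8358440·(0.7300000)/(24.7637440) = 1.9337032;  |Δ| = 0.4962968
h(1.9337032) = -2.8592099
s3 = 1.9337032 − (-2.8592099)·(-0.4962968)/(-19.6950539) = 2.0057526;  |Δ| = 0.0720494
h(2.0057526) = -0.8289266
s4 = 2.0057526 − (-0.8289266)·(0.0720494)/(2.0302832) = 2.0351690;  |Δ| = 0.0294164
h(2.0351690) = 0.0710378
s5 = 2.0351690 − 0.0710378·(0.0294164)/(0.8999644) = 2.0328471;  |Δ| = 0.0023220
h(2.0328471) = -0.0015473
s6 = 2.0328471 − (-0.0015473)·(-0.0023220)/(-0.0725850) = 2.0328966;  |Δ| = 0.0000495
|s6 − s5| = 0.0000495 < 0.0001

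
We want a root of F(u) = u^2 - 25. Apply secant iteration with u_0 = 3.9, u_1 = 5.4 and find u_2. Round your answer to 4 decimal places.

4.9527

F(3.9) = -9.790000, F(5.4) = 4.160000
u_2 = 5.400000 − 4.160000·(5.400000 − 3.900000) / (4.160000 − (-9.790000)) = 5.400000 − (6.240000)/(13.950000) = 4.952688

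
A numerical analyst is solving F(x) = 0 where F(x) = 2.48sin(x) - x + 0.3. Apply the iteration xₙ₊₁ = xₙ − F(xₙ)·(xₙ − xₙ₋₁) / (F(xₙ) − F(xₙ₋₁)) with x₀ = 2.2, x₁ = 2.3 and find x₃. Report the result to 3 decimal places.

F(2.2) = 0.10507, F(2.3) = -0.15065
x₂ = 2.30000 − (-0.15065)·(2.30000 − 2.20000) / (-0.15065 − 0.10507) = 2.30000 − (-0.01507)/(-0.25572) = 2.24109
F(2.24109) = 0.00234
x₃ = 2.24109 − 0.00234·(2.24109 − 2.30000) / (0.00234 − (-0.15065)) = 2.24109 − (-0.00014)/(0.15299) = 2.24199

2.242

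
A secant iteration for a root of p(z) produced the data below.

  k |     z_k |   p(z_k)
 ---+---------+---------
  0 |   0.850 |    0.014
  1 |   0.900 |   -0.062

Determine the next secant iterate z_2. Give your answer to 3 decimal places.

0.859

z_2 = 0.900 − (-0.062)·(0.900 − 0.850) / (-0.062 − 0.014)
   = 0.900 − (-0.00310)/(-0.07600) = 0.85921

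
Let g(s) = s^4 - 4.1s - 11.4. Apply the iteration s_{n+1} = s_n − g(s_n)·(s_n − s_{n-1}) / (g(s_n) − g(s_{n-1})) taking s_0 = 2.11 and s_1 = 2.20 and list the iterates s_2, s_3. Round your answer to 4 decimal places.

2.1164, 2.1168

g(2.11) = -0.229806, g(2.20) = 3.005600
s_2 = 2.200000 − 3.005600·(2.200000 − 2.110000) / (3.005600 − (-0.229806)) = 2.200000 − (0.270504)/(3.235406) = 2.116393
g(2.116393) = -0.014716
s_3 = 2.116393 − (-0.014716)·(2.116393 − 2.200000) / (-0.014716 − 3.005600) = 2.116393 − (0.001230)/(-3.020316) = 2.116800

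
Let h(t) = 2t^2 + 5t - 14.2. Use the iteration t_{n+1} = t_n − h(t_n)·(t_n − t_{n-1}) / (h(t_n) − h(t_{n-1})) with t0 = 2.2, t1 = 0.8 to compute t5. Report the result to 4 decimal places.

h(2.2) = 6.480000, h(0.8) = -8.920000
t2 = 0.800000 − (-8.920000)·(0.800000 − 2.200000) / (-8.920000 − 6.480000) = 0.800000 − (12.488000)/(-15.400000) = 1.610909
h(1.610909) = -0.955398
t3 = 1.610909 − (-0.955398)·(1.610909 − 0.800000) / (-0.955398 − (-8.920000)) = 1.610909 − (-0.774741)/(7.964602) = 1.708182
h(1.708182) = 0.176683
t4 = 1.708182 − 0.176683·(1.708182 − 1.610909) / (0.176683 − (-0.955398)) = 1.708182 − (0.017187)/(1.132082) = 1.693001
h(1.693001) = -0.002493
t5 = 1.693001 − (-0.002493)·(1.693001 − 1.708182) / (-0.002493 − 0.176683) = 1.693001 − (0.000038)/(-0.179176) = 1.693212

1.6932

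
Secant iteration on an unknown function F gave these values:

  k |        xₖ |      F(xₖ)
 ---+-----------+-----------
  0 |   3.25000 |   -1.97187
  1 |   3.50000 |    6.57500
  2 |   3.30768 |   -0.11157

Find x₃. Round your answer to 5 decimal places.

x₃ = 3.30768 − (-0.11157)·(3.30768 − 3.50000) / (-0.11157 − 6.57500)
   = 3.30768 − (0.0214571)/(-6.6865700) = 3.3108890

3.31089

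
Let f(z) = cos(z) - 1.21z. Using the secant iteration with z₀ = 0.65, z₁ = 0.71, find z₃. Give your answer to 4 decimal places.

0.6553

f(0.65) = 0.009584, f(0.71) = -0.100738
z₂ = 0.710000 − (-0.100738)·(0.710000 − 0.650000) / (-0.100738 − 0.009584) = 0.710000 − (-0.006044)/(-0.110322) = 0.655212
f(0.655212) = 0.000112
z₃ = 0.655212 − 0.000112·(0.655212 − 0.710000) / (0.000112 − (-0.100738)) = 0.655212 − (-0.000006)/(0.100850) = 0.655273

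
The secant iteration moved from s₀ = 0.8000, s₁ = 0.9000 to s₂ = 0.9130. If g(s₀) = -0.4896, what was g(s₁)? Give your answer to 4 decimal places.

The secant line through (0.8000, -0.4896) and (0.9000, g(s₁)) crosses zero at s₂ = 0.9130.
So (0.8000, -0.4896), (0.9000, g(s₁)), (0.9130, 0) are collinear:
g(s₁) = -0.4896 · (0.9000 − 0.9130) / (0.8000 − 0.9130) = -0.4896 · (-0.013000)/(-0.113000) = -0.056326

-0.0563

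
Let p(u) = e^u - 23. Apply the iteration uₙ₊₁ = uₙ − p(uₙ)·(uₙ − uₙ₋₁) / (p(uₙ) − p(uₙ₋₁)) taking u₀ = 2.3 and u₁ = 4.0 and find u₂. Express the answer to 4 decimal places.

p(2.3) = -13.025818, p(4.0) = 31.598150
u₂ = 4.000000 − 31.598150·(4.000000 − 2.300000) / (31.598150 − (-13.025818)) = 4.000000 − (53.716855)/(44.623968) = 2.796233

2.7962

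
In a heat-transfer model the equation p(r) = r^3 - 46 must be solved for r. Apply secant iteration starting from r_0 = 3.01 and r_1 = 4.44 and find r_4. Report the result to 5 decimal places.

3.58404

p(3.01) = -18.7290990, p(4.44) = 41.5283840
r_2 = 4.4400000 − 41.5283840·(4.4400000 − 3.0100000) / (41.5283840 − (-18.7290990)) = 4.4400000 − (59.3855891)/(60.2574830) = 3.4544695
p(3.4544695) = -4.7765745
r_3 = 3.4544695 − (-4.7765745)·(3.4544695 − 4.4400000) / (-4.7765745 − 41.5283840) = 3.4544695 − (4.7074600)/(-46.3049585) = 3.5561316
p(3.5561316) = -1.0289044
r_4 = 3.5561316 − (-1.0289044)·(3.5561316 − 3.4544695) / (-1.0289044 − (-4.7765745)) = 3.5561316 − (-0.1046006)/(3.7476701) = 3.5840424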